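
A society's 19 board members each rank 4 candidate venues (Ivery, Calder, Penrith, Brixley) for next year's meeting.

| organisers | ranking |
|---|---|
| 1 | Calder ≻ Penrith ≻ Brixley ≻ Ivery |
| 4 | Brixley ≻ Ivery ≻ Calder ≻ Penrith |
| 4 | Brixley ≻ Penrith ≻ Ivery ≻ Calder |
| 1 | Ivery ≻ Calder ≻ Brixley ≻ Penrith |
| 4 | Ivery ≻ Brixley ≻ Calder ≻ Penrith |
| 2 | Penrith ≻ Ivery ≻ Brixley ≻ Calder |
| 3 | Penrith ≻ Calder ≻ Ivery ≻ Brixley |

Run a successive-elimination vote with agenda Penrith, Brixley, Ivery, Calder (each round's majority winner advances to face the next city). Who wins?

Ivery

Round 1: Penrith vs Brixley — 6–13, Brixley advances.
Round 2: Brixley vs Ivery — 9–10, Ivery advances.
Round 3: Ivery vs Calder — 15–4, Ivery advances.
The agenda winner is Ivery.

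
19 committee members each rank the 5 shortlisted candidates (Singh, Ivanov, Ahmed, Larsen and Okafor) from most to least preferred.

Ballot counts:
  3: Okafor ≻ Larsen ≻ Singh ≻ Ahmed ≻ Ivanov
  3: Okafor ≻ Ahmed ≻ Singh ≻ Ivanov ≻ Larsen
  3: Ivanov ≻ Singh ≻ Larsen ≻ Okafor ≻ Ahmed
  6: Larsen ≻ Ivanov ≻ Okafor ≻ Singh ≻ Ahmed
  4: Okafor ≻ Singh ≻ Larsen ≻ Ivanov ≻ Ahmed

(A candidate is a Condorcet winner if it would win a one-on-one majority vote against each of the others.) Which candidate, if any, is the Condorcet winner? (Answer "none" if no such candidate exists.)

Check each pair by majority over 19 ballots:
Singh–Ivanov: Singh 10–9.
Singh–Ahmed: Singh 16–3.
Singh vs Larsen: Singh wins 10–9.
Singh vs Okafor: Okafor wins 16–3.
Ivanov vs Ahmed: Ivanov wins 13–6.
Ivanov vs Larsen: Larsen, 13–6.
Ivanov vs Okafor: Okafor wins 10–9.
Ahmed–Larsen: Larsen 16–3.
Ahmed vs Okafor: Okafor wins 19–0.
Larsen vs Okafor: Okafor, 10–9.
Okafor wins every pairwise contest, so Okafor is the Condorcet winner.

Okafor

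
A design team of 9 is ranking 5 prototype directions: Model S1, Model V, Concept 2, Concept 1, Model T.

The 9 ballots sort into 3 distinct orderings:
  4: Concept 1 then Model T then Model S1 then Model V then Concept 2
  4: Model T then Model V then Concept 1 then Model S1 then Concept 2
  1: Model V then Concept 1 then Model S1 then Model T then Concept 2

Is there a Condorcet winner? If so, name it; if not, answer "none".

none

Head-to-head results (9 engineers):
Model S1 vs Model V: 4 to 5, Model V.
Model S1 vs Concept 2: Model S1 wins 9–0.
Model S1–Concept 1: Concept 1 9–0.
Model S1 vs Model T: Model S1 preferred on 1 ballot; Model T wins 8–1.
Model V vs Concept 2: 9 to 0, Model V.
Model V vs Concept 1: 4+1 = 5 for Model V, 4 for Concept 1 — Model V by 5–4.
Model V vs Model T: 1 to 8, Model T.
Concept 2 vs Concept 1: 0 for Concept 2, 9 for Concept 1 — Concept 1 by 9–0.
Concept 2 vs Model T: Concept 2 preferred on 0 ballots; Model T wins 9–0.
Concept 1–Model T: Concept 1 5–4.
Every design loses at least once (Model S1 loses to Model V; Model V loses to Model T; Concept 2 loses to Model S1; Concept 1 loses to Model V; Model T loses to Concept 1). The majority relation contains the cycle Model V > Concept 1 > Model T > Model V, so there is no Condorcet winner.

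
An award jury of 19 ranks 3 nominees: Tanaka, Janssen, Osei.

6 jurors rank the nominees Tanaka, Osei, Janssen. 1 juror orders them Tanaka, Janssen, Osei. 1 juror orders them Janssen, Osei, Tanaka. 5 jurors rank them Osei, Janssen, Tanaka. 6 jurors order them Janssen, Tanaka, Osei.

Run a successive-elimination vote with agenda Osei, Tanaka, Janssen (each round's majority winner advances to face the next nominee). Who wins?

Round 1: Osei vs Tanaka — 6–13, Tanaka advances.
Round 2: Tanaka vs Janssen — 7–12, Janssen advances.
Janssen survives the agenda.

Janssen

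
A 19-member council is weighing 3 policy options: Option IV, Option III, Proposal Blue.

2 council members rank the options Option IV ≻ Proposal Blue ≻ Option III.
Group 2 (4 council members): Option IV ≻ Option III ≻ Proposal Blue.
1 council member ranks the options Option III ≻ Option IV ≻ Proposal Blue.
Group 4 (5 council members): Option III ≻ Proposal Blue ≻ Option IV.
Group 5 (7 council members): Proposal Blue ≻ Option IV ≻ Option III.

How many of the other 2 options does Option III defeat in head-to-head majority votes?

Option III against each rival (19 council members):
Option III vs Option IV: 6 to 13, Option IV.
Option III vs Proposal Blue: Option III, 10–9.
Option III beats Proposal Blue; loses to Option IV — 1 pairwise win.

1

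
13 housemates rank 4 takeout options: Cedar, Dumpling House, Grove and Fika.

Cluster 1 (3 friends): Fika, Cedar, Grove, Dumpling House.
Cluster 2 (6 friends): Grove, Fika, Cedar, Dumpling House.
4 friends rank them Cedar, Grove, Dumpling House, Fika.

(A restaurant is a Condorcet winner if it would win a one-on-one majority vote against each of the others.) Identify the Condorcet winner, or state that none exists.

Check each pair by majority over 13 ballots:
Cedar vs Dumpling House: Cedar is ranked higher on 3+6+4 = 13 ballots, Dumpling House on 0. Cedar wins 13–0.
Cedar vs Grove: Cedar is ranked higher on 3+4 = 7 ballots, Grove on 6. Cedar wins 7–6.
Cedar vs Fika: 4 to 9, Fika.
Dumpling House vs Grove: Dumpling House is ranked higher on 0 ballots, Grove on 13. Grove wins 13–0.
Dumpling House vs Fika: 4 to 9, Fika.
Grove vs Fika: Grove is ranked higher on 6+4 = 10 ballots, Fika on 3. Grove wins 10–3.
Each restaurant drops at least one matchup (Cedar loses to Fika; Dumpling House loses to Cedar; Grove loses to Cedar; Fika loses to Grove); the cycle Cedar > Grove > Fika > Cedar rules out a Condorcet winner.

none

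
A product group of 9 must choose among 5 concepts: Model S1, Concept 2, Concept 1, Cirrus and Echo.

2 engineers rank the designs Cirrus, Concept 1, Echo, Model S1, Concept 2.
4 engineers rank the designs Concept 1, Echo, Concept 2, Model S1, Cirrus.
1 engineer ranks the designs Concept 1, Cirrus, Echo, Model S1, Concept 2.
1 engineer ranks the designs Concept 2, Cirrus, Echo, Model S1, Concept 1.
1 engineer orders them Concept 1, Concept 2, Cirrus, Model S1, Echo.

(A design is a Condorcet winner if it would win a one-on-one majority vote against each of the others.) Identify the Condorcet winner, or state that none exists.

Concept 1

Check each pair by majority over 9 ballots:
Model S1 vs Concept 2: Concept 2 wins 6–3.
Model S1 vs Concept 1: Concept 1, 8–1.
Model S1 vs Cirrus: Cirrus wins 5–4.
Model S1 vs Echo: Echo, 8–1.
Concept 2 vs Concept 1: Concept 1, 8–1.
Concept 2–Cirrus: Concept 2 6–3.
Concept 2 vs Echo: Echo, 7–2.
Concept 1 vs Cirrus: Concept 1, 6–3.
Concept 1 vs Echo: Concept 1, 8–1.
Cirrus vs Echo: Cirrus wins 5–4.
Only Concept 1 has no losses; Concept 1 is the Condorcet winner.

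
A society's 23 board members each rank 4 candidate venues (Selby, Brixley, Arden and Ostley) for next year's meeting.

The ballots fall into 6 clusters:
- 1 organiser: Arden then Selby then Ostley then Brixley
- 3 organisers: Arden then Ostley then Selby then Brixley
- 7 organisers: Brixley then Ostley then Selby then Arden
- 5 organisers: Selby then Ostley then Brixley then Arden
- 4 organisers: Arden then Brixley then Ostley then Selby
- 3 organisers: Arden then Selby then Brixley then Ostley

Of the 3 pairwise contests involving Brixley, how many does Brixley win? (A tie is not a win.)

Brixley against each rival (23 organisers):
Brixley vs Selby: Brixley preferred on 7+4 = 11 ballots; Selby wins 12–11.
Brixley vs Arden: Brixley is ranked higher on 7+5 = 12 ballots, Arden on 11. Brixley wins 12–11.
Brixley vs Ostley: 14 to 9, Brixley.
Brixley beats Arden, Ostley; loses to Selby — 2 pairwise wins.

2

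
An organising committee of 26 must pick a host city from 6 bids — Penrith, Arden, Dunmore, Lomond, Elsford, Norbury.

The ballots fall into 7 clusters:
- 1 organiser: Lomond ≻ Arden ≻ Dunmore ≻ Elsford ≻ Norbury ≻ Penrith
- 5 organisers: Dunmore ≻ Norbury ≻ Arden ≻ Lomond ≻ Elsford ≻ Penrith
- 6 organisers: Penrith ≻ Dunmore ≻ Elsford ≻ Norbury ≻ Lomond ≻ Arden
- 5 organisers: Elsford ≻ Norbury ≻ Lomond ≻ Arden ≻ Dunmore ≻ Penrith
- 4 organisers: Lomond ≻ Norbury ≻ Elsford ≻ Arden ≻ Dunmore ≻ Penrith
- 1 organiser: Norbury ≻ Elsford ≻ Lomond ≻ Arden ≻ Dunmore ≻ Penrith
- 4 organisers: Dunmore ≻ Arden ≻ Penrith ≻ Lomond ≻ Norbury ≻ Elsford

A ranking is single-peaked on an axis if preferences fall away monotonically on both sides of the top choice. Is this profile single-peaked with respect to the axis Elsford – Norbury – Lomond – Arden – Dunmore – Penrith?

Axis positions: Elsford=1, Norbury=2, Lomond=3, Arden=4, Dunmore=5, Penrith=6.
Cluster 1: ranking walks positions 3-4-5-1-2-6; Elsford is ranked above Norbury even though Norbury lies between Elsford and the peak Lomond on the axis — preferences dip and rise again. Not single-peaked.
Cluster 2: ranking walks positions 5-2-4-3-1-6; Norbury is ranked above Arden even though Arden lies between Norbury and the peak Dunmore on the axis — preferences dip and rise again. Not single-peaked.
Cluster 3: ranking walks positions 6-5-1-2-3-4; Elsford is ranked above Arden even though Arden lies between Elsford and the peak Penrith on the axis — preferences dip and rise again. Not single-peaked.
Cluster 4 (peak Elsford at position 1): ranking walks positions 1-2-3-4-5-6, expanding outward from the peak — single-peaked.
Cluster 5 (peak Lomond at position 3): ranking walks positions 3-2-1-4-5-6, expanding outward from the peak — single-peaked.
Cluster 6 (peak Norbury at position 2): ranking walks positions 2-1-3-4-5-6, expanding outward from the peak — single-peaked.
Cluster 7 (peak Dunmore at position 5): ranking walks positions 5-4-6-3-2-1, expanding outward from the peak — single-peaked.
Cluster 1 violates single-peakedness, so the profile is not single-peaked on this axis.

no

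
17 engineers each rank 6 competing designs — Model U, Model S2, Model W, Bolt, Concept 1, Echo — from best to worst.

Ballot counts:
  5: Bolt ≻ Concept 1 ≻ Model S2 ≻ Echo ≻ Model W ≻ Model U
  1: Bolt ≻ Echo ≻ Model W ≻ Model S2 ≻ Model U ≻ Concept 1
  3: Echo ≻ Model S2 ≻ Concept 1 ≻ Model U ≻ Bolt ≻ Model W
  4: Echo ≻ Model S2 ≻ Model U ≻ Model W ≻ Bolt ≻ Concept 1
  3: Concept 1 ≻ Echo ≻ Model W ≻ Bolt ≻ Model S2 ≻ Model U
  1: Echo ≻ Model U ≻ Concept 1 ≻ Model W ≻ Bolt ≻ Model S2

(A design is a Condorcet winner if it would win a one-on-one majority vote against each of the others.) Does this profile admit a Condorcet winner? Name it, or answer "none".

Echo

Pairwise majorities:
Model U vs Model S2: Model S2, 16–1.
Model U vs Model W: Model W wins 9–8.
Model U vs Bolt: Bolt, 9–8.
Model U vs Concept 1: Concept 1 wins 11–6.
Model U vs Echo: Echo wins 17–0.
Model S2 vs Model W: Model S2, 12–5.
Model S2 vs Bolt: Bolt wins 10–7.
Model S2 vs Concept 1: Concept 1, 9–8.
Model S2–Echo: Echo 12–5.
Model W vs Bolt: Bolt, 9–8.
Model W–Concept 1: Concept 1 12–5.
Model W–Echo: Echo 17–0.
Bolt–Concept 1: Bolt 10–7.
Bolt vs Echo: Echo wins 11–6.
Concept 1–Echo: Echo 9–8.
Only Echo has no losses; Echo is the Condorcet winner.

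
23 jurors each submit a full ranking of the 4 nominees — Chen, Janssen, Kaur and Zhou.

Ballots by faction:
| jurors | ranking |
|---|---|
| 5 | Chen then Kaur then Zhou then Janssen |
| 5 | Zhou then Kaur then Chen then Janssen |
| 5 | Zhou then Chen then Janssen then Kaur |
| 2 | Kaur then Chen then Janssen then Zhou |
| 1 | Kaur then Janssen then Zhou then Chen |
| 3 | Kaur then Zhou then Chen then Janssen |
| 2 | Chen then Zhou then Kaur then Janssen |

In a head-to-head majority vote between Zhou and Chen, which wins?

Zhou

Ballots ranking Zhou above Chen: 5 + 5 + 1 + 3 = 14.
Ballots ranking Chen above Zhou: 23 − 14 = 9.
Zhou wins the head-to-head 14–9.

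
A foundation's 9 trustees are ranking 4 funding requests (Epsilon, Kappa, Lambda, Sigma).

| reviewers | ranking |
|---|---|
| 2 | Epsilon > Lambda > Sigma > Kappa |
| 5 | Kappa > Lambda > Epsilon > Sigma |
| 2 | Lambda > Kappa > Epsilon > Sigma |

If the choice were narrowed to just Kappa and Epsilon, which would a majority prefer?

Ballots ranking Kappa above Epsilon: 5 + 2 = 7.
Ballots ranking Epsilon above Kappa: 9 − 7 = 2.
Kappa wins the head-to-head 7–2.

Kappa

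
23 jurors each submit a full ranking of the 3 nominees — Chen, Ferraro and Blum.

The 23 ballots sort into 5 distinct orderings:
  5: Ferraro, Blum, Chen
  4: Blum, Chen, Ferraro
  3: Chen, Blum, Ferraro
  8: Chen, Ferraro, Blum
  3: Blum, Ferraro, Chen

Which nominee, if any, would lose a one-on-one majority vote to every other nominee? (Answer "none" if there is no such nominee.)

none

Head-to-head results (23 jurors):
Chen–Ferraro: Chen 15–8.
Chen vs Blum: Blum wins 12–11.
Ferraro vs Blum: Ferraro wins 13–10.
Each nominee has at least one pairwise win (Chen beats Ferraro; Ferraro beats Blum; Blum beats Chen) — no Condorcet loser.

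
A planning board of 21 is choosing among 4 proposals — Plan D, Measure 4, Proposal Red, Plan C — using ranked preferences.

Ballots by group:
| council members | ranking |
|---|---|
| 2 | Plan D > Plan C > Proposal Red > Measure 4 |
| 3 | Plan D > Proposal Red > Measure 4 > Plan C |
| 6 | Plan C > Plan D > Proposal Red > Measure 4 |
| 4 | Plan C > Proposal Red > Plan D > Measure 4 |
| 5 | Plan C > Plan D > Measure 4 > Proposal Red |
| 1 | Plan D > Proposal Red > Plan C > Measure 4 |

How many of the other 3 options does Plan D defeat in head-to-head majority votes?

Plan D against each rival (21 council members):
Plan D vs Measure 4: Plan D, 21–0.
Plan D vs Proposal Red: Plan D wins 17–4.
Plan D vs Plan C: 2+3+1 = 6 for Plan D, 15 for Plan C — Plan C by 15–6.
Plan D beats Measure 4, Proposal Red; loses to Plan C — 2 pairwise wins.

2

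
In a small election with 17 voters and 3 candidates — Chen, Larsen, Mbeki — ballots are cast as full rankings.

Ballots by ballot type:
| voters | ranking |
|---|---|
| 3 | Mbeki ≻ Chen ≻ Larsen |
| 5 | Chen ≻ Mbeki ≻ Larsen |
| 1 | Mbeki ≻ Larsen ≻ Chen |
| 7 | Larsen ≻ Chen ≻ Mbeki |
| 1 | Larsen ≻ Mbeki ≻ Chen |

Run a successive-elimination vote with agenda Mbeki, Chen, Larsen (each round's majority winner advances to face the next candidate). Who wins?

Round 1: Mbeki vs Chen — 5–12, Chen advances.
Round 2: Chen vs Larsen — 8–9, Larsen advances.
Larsen survives the agenda.

Larsen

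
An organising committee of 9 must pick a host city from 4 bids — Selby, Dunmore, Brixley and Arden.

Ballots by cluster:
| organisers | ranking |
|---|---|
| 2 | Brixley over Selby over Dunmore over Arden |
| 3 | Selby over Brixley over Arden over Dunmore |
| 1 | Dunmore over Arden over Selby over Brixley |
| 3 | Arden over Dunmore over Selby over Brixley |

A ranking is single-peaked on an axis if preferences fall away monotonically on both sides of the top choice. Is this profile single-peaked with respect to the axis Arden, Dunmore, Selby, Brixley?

Axis positions: Arden=1, Dunmore=2, Selby=3, Brixley=4.
Cluster 1 (peak Brixley at position 4): ranking walks positions 4-3-2-1, expanding outward from the peak — single-peaked.
Cluster 2: ranking walks positions 3-4-1-2; Arden is ranked above Dunmore even though Dunmore lies between Arden and the peak Selby on the axis — preferences dip and rise again. Not single-peaked.
Cluster 3 (peak Dunmore at position 2): ranking walks positions 2-1-3-4, expanding outward from the peak — single-peaked.
Cluster 4 (peak Arden at position 1): ranking walks positions 1-2-3-4, expanding outward from the peak — single-peaked.
Cluster 2 violates single-peakedness, so the profile is not single-peaked on this axis.

no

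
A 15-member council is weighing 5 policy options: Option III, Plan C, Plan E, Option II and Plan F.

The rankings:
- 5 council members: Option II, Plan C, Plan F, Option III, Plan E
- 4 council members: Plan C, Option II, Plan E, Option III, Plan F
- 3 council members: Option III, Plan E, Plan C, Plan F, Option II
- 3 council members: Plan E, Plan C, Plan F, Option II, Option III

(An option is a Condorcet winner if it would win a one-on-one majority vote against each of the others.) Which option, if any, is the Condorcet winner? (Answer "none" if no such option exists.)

Pairwise majorities:
Option III vs Plan C: Option III is ranked higher on 3 ballots, Plan C on 12. Plan C wins 12–3.
Option III vs Plan E: 5+3 = 8 for Option III, 7 for Plan E — Option III by 8–7.
Option III vs Option II: Option III is ranked higher on 3 ballots, Option II on 12. Option II wins 12–3.
Option III vs Plan F: 7 to 8, Plan F.
Plan C vs Plan E: 9 to 6, Plan C.
Plan C vs Option II: Plan C preferred on 4+3+3 = 10 ballots; Plan C wins 10–5.
Plan C vs Plan F: 15 to 0, Plan C.
Plan E vs Option II: 3+3 = 6 for Plan E, 9 for Option II — Option II by 9–6.
Plan E vs Plan F: 4+3+3 = 10 for Plan E, 5 for Plan F — Plan E by 10–5.
Option II vs Plan F: Option II is ranked higher on 5+4 = 9 ballots, Plan F on 6. Option II wins 9–6.
Plan C beats each of Option III, Plan E, Option II, Plan F — Plan C is the Condorcet winner.

Plan C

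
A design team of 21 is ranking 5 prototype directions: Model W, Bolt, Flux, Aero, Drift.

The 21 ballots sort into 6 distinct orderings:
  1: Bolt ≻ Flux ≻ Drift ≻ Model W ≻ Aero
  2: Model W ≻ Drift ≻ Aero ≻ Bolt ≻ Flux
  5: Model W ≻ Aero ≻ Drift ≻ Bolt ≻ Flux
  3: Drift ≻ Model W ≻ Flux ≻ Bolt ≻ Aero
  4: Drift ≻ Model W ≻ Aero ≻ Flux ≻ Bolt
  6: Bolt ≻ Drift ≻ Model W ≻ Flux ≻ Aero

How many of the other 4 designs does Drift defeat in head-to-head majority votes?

4

Drift against each rival (21 engineers):
Drift vs Model W: 14 to 7, Drift.
Drift vs Bolt: 14 to 7, Drift.
Drift vs Flux: Drift, 20–1.
Drift vs Aero: Drift wins 16–5.
Drift beats Model W, Bolt, Flux, Aero — 4 pairwise wins.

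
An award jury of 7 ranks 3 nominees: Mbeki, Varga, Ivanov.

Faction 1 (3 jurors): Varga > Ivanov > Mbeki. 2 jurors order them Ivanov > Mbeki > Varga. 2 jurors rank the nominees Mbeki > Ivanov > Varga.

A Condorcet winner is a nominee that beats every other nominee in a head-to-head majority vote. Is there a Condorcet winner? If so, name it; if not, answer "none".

Pairwise majorities:
Mbeki vs Varga: Mbeki, 4–3.
Mbeki vs Ivanov: Ivanov wins 5–2.
Varga–Ivanov: Ivanov 4–3.
Ivanov beats each of Mbeki, Varga — Ivanov is the Condorcet winner.

Ivanov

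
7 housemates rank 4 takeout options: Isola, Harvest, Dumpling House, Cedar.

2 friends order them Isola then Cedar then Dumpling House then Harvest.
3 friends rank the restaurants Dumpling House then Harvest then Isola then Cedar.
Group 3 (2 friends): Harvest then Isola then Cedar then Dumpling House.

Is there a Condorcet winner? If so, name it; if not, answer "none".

Pairwise majorities:
Isola vs Harvest: 2 to 5, Harvest.
Isola vs Dumpling House: 2+2 = 4 for Isola, 3 for Dumpling House — Isola by 4–3.
Isola vs Cedar: Isola preferred on 2+3+2 = 7 ballots; Isola wins 7–0.
Harvest vs Dumpling House: 2 for Harvest, 5 for Dumpling House — Dumpling House by 5–2.
Harvest vs Cedar: 3+2 = 5 for Harvest, 2 for Cedar — Harvest by 5–2.
Dumpling House vs Cedar: 3 for Dumpling House, 4 for Cedar — Cedar by 4–3.
No restaurant is unbeaten: Isola loses to Harvest; Harvest loses to Dumpling House; Dumpling House loses to Isola; Cedar loses to Isola. In particular Isola → Dumpling House → Harvest → Isola is a majority cycle — no Condorcet winner exists.

none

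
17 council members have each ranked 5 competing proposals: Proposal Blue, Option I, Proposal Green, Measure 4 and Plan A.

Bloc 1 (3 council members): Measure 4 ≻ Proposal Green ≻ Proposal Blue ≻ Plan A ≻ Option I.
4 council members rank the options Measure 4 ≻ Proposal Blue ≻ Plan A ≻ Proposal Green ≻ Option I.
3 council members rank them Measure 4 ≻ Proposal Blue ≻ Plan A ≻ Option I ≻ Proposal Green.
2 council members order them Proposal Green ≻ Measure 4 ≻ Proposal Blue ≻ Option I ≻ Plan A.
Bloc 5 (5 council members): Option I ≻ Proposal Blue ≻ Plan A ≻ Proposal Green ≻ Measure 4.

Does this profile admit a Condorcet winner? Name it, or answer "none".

Check each pair by majority over 17 ballots:
Proposal Blue vs Option I: 3+4+3+2 = 12 for Proposal Blue, 5 for Option I — Proposal Blue by 12–5.
Proposal Blue vs Proposal Green: 12 to 5, Proposal Blue.
Proposal Blue vs Measure 4: Proposal Blue is ranked higher on 5 ballots, Measure 4 on 12. Measure 4 wins 12–5.
Proposal Blue vs Plan A: Proposal Blue is ranked higher on 3+4+3+2+5 = 17 ballots, Plan A on 0. Proposal Blue wins 17–0.
Option I vs Proposal Green: 8 to 9, Proposal Green.
Option I vs Measure 4: Option I is ranked higher on 5 ballots, Measure 4 on 12. Measure 4 wins 12–5.
Option I vs Plan A: Option I preferred on 2+5 = 7 ballots; Plan A wins 10–7.
Proposal Green vs Measure 4: 7 to 10, Measure 4.
Proposal Green vs Plan A: 3+2 = 5 for Proposal Green, 12 for Plan A — Plan A by 12–5.
Measure 4 vs Plan A: 3+4+3+2 = 12 for Measure 4, 5 for Plan A — Measure 4 by 12–5.
Measure 4 defeats every rival head-to-head and is the Condorcet winner.

Measure 4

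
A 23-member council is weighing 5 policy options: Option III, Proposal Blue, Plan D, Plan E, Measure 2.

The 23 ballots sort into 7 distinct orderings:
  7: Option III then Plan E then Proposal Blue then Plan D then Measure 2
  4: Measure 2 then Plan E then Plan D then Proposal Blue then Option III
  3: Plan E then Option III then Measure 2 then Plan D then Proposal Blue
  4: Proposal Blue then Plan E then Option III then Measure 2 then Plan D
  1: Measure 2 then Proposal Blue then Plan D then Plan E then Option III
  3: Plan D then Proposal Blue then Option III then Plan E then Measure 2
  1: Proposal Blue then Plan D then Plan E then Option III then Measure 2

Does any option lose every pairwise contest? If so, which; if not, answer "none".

Plan D

Head-to-head results (23 council members):
Option III vs Proposal Blue: Proposal Blue, 13–10.
Option III vs Plan D: Option III, 14–9.
Option III vs Plan E: 7+3 = 10 for Option III, 13 for Plan E — Plan E by 13–10.
Option III–Measure 2: Option III 18–5.
Proposal Blue vs Plan D: Proposal Blue preferred on 7+4+1+1 = 13 ballots; Proposal Blue wins 13–10.
Proposal Blue vs Plan E: 4+1+3+1 = 9 for Proposal Blue, 14 for Plan E — Plan E by 14–9.
Proposal Blue vs Measure 2: Proposal Blue wins 15–8.
Plan D–Plan E: Plan E 18–5.
Plan D vs Measure 2: 11 to 12, Measure 2.
Plan E–Measure 2: Plan E 18–5.
Plan D loses to every other option — it is the Condorcet loser.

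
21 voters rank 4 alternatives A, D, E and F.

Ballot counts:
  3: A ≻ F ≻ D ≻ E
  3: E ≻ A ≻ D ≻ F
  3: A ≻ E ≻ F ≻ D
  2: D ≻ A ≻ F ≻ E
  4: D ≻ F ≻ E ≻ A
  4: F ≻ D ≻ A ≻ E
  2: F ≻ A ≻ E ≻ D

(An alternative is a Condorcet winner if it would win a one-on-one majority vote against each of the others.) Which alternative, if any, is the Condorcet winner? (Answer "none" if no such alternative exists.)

A

Check each pair by majority over 21 ballots:
A vs D: 11 to 10, A.
A vs E: 14 to 7, A.
A vs F: 11 to 10, A.
D vs E: D preferred on 3+2+4+4 = 13 ballots; D wins 13–8.
D vs F: D is ranked higher on 3+2+4 = 9 ballots, F on 12. F wins 12–9.
E vs F: 6 to 15, F.
A defeats every rival head-to-head and is the Condorcet winner.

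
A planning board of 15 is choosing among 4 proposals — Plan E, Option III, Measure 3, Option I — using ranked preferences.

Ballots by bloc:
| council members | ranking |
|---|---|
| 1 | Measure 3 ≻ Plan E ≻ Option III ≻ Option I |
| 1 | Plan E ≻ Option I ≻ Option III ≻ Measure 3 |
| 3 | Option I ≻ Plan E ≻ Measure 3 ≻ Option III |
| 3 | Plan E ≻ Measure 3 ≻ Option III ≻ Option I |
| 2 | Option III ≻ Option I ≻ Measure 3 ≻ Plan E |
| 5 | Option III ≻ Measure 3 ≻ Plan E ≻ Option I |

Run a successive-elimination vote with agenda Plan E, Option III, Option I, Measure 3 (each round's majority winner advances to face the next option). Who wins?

Measure 3

Round 1: Plan E vs Option III — 8–7, Plan E advances.
Round 2: Plan E vs Option I — 10–5, Plan E advances.
Round 3: Plan E vs Measure 3 — 7–8, Measure 3 advances.
The agenda winner is Measure 3.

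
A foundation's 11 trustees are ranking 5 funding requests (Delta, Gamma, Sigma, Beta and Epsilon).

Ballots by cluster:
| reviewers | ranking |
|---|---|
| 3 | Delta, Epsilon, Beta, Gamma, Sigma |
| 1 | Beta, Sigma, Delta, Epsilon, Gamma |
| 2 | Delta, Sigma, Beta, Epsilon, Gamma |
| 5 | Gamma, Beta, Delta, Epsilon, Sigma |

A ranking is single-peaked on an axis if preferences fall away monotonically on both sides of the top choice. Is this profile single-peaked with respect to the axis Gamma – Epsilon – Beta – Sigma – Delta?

no

Axis positions: Gamma=1, Epsilon=2, Beta=3, Sigma=4, Delta=5.
Cluster 1: ranking walks positions 5-2-3-1-4; Epsilon is ranked above Sigma even though Sigma lies between Epsilon and the peak Delta on the axis — preferences dip and rise again. Not single-peaked.
Cluster 2 (peak Beta at position 3): ranking walks positions 3-4-5-2-1, expanding outward from the peak — single-peaked.
Cluster 3 (peak Delta at position 5): ranking walks positions 5-4-3-2-1, expanding outward from the peak — single-peaked.
Cluster 4: ranking walks positions 1-3-5-2-4; Beta is ranked above Epsilon even though Epsilon lies between Beta and the peak Gamma on the axis — preferences dip and rise again. Not single-peaked.
Cluster 1 violates single-peakedness, so the profile is not single-peaked on this axis.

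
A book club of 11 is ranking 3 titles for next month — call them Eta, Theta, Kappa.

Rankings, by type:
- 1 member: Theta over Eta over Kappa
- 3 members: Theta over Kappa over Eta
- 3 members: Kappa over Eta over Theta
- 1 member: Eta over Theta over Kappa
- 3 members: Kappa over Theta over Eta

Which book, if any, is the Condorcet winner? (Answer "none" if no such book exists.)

Kappa

Pairwise majorities:
Eta–Theta: Theta 7–4.
Eta–Kappa: Kappa 9–2.
Theta vs Kappa: Kappa wins 6–5.
Kappa defeats every rival head-to-head and is the Condorcet winner.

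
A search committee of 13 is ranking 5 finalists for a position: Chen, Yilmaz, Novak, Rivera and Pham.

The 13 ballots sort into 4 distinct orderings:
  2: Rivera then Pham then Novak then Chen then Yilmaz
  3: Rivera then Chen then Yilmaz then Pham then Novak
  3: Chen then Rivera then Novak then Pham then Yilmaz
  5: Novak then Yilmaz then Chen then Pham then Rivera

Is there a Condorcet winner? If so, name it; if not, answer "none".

Pairwise majorities:
Chen vs Yilmaz: Chen, 8–5.
Chen vs Novak: Novak, 7–6.
Chen–Rivera: Chen 8–5.
Chen vs Pham: Chen, 11–2.
Yilmaz–Novak: Novak 10–3.
Yilmaz–Rivera: Rivera 8–5.
Yilmaz vs Pham: Yilmaz wins 8–5.
Novak vs Rivera: Rivera, 8–5.
Novak–Pham: Novak 8–5.
Rivera–Pham: Rivera 8–5.
No candidate is unbeaten: Chen loses to Novak; Yilmaz loses to Chen; Novak loses to Rivera; Rivera loses to Chen; Pham loses to Chen. In particular Chen beats Rivera beats Novak beats Chen is a majority cycle — no Condorcet winner exists.

none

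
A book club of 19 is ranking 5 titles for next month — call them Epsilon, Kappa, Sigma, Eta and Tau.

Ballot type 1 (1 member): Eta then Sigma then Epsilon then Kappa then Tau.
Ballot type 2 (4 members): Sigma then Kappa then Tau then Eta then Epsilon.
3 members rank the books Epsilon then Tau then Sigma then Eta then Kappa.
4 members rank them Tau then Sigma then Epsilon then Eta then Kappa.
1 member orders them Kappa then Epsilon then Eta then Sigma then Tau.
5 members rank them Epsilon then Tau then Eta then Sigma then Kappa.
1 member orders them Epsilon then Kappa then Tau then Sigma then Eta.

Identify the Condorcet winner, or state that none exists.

Epsilon

Head-to-head results (19 members):
Epsilon–Kappa: Epsilon 14–5.
Epsilon vs Sigma: Epsilon, 10–9.
Epsilon vs Eta: Epsilon, 14–5.
Epsilon–Tau: Epsilon 11–8.
Kappa vs Sigma: Sigma, 17–2.
Kappa vs Eta: Eta, 13–6.
Kappa vs Tau: Tau, 12–7.
Sigma–Eta: Sigma 12–7.
Sigma vs Tau: Tau, 13–6.
Eta vs Tau: Tau, 17–2.
Epsilon beats each of Kappa, Sigma, Eta, Tau — Epsilon is the Condorcet winner.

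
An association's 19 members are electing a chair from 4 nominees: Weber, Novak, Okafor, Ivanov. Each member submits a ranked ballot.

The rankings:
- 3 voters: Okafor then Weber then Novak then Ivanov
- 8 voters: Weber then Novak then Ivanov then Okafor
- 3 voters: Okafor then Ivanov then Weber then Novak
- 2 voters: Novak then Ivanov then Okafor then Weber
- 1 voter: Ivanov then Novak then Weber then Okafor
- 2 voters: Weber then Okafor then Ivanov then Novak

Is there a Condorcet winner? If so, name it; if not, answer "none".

Check each pair by majority over 19 ballots:
Weber vs Novak: Weber, 16–3.
Weber vs Okafor: 11 to 8, Weber.
Weber vs Ivanov: Weber wins 13–6.
Novak vs Okafor: Novak, 11–8.
Novak vs Ivanov: 3+8+2 = 13 for Novak, 6 for Ivanov — Novak by 13–6.
Okafor vs Ivanov: Ivanov wins 11–8.
Only Weber has no losses; Weber is the Condorcet winner.

Weber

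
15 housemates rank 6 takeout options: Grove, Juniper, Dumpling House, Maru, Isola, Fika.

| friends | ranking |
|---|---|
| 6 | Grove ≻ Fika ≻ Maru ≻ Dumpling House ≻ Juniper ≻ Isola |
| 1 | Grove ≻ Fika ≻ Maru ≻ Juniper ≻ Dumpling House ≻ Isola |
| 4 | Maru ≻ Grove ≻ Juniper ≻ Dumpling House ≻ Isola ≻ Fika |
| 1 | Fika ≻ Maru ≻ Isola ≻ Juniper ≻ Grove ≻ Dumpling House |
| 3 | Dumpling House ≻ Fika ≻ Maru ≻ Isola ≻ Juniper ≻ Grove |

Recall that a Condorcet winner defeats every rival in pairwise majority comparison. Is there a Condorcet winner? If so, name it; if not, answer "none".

Pairwise majorities:
Grove vs Juniper: Grove, 11–4.
Grove vs Dumpling House: Grove wins 12–3.
Grove vs Maru: Maru wins 8–7.
Grove vs Isola: Grove wins 11–4.
Grove vs Fika: Grove, 11–4.
Juniper–Dumpling House: Dumpling House 9–6.
Juniper vs Maru: Maru wins 15–0.
Juniper vs Isola: Juniper, 11–4.
Juniper vs Fika: Fika wins 11–4.
Dumpling House vs Maru: Maru, 12–3.
Dumpling House–Isola: Dumpling House 14–1.
Dumpling House vs Fika: Fika, 8–7.
Maru vs Isola: Maru wins 15–0.
Maru vs Fika: Fika, 11–4.
Isola vs Fika: Fika wins 11–4.
Every restaurant loses at least once (Grove loses to Maru; Juniper loses to Grove; Dumpling House loses to Grove; Maru loses to Fika; Isola loses to Grove; Fika loses to Grove). The majority relation contains the cycle Grove > Fika > Maru > Grove, so there is no Condorcet winner.

none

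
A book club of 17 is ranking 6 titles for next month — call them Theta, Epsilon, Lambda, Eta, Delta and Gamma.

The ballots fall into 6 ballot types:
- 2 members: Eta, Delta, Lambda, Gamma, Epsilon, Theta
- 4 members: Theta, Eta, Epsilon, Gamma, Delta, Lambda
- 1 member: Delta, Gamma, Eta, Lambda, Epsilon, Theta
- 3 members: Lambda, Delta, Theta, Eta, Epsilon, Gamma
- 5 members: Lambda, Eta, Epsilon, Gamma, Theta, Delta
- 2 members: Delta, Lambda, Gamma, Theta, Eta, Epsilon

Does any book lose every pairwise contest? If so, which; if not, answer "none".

none

Pairwise majorities:
Theta vs Epsilon: Theta is ranked higher on 4+3+2 = 9 ballots, Epsilon on 8. Theta wins 9–8.
Theta vs Lambda: Lambda wins 13–4.
Theta–Eta: Theta 9–8.
Theta vs Delta: Theta is ranked higher on 4+5 = 9 ballots, Delta on 8. Theta wins 9–8.
Theta–Gamma: Gamma 10–7.
Epsilon vs Lambda: Lambda, 13–4.
Epsilon vs Eta: Eta wins 17–0.
Epsilon vs Delta: Epsilon wins 9–8.
Epsilon vs Gamma: 4+3+5 = 12 for Epsilon, 5 for Gamma — Epsilon by 12–5.
Lambda–Eta: Lambda 10–7.
Lambda vs Delta: 3+5 = 8 for Lambda, 9 for Delta — Delta by 9–8.
Lambda vs Gamma: 12 to 5, Lambda.
Eta vs Delta: Eta, 11–6.
Eta vs Gamma: Eta preferred on 2+4+3+5 = 14 ballots; Eta wins 14–3.
Delta vs Gamma: Gamma wins 9–8.
Every book wins at least one matchup (Theta beats Epsilon; Epsilon beats Delta; Lambda beats Theta; Eta beats Epsilon; Delta beats Lambda; Gamma beats Theta), so there is no Condorcet loser.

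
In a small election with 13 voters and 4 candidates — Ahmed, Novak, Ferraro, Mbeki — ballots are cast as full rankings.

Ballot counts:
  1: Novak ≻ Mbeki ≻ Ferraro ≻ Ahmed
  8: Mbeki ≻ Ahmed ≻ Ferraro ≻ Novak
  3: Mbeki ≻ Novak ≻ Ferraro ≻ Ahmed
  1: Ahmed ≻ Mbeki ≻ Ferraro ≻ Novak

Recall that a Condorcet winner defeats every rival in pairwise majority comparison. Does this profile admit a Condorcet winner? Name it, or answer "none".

Pairwise majorities:
Ahmed vs Novak: Ahmed is ranked higher on 8+1 = 9 ballots, Novak on 4. Ahmed wins 9–4.
Ahmed vs Ferraro: Ahmed preferred on 8+1 = 9 ballots; Ahmed wins 9–4.
Ahmed vs Mbeki: 1 to 12, Mbeki.
Novak vs Ferraro: Novak is ranked higher on 1+3 = 4 ballots, Ferraro on 9. Ferraro wins 9–4.
Novak vs Mbeki: 1 to 12, Mbeki.
Ferraro vs Mbeki: 0 to 13, Mbeki.
Only Mbeki has no losses; Mbeki is the Condorcet winner.

Mbeki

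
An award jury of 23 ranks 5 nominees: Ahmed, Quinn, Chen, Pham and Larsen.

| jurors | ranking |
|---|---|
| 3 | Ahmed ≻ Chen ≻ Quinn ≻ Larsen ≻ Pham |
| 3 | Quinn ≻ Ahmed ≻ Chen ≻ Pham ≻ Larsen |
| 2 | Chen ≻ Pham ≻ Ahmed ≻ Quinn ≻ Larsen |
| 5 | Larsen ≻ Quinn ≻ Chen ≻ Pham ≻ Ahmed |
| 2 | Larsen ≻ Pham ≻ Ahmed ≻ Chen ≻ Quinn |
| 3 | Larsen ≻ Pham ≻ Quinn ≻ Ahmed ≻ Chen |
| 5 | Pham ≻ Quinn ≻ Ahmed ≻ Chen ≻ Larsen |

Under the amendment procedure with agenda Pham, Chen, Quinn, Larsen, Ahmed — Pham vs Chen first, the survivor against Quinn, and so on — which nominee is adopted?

Quinn

Round 1: Pham vs Chen — 10–13, Chen advances.
Round 2: Chen vs Quinn — 7–16, Quinn advances.
Round 3: Quinn vs Larsen — 13–10, Quinn advances.
Round 4: Quinn vs Ahmed — 16–7, Quinn advances.
The agenda winner is Quinn.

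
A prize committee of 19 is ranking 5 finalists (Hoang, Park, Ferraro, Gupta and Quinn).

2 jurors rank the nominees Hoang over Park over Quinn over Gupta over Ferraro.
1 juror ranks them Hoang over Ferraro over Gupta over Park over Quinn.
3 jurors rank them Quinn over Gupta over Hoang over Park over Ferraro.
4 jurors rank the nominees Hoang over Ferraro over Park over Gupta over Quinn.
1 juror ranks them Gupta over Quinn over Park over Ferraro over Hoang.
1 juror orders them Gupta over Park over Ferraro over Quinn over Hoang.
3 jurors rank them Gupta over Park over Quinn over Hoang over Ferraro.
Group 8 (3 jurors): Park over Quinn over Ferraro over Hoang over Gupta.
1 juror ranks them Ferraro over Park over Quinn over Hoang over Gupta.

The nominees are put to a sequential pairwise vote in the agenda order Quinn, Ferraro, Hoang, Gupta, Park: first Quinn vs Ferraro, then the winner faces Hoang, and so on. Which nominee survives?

Round 1: Quinn vs Ferraro — 12–7, Quinn advances.
Round 2: Quinn vs Hoang — 12–7, Quinn advances.
Round 3: Quinn vs Gupta — 9–10, Gupta advances.
Round 4: Gupta vs Park — 9–10, Park advances.
The agenda winner is Park.

Park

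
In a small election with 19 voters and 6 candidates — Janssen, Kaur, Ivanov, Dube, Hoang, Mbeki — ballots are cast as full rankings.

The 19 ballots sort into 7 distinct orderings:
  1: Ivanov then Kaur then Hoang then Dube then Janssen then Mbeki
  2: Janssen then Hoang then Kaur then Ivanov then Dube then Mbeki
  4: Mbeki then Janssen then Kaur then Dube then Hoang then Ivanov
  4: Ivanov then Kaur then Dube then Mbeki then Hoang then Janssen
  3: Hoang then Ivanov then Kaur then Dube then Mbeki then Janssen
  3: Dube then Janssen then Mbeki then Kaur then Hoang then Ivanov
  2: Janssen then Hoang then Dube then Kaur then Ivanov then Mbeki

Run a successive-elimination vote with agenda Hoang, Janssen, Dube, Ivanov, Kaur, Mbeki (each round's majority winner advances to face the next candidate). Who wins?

Kaur

Round 1: Hoang vs Janssen — 8–11, Janssen advances.
Round 2: Janssen vs Dube — 8–11, Dube advances.
Round 3: Dube vs Ivanov — 9–10, Ivanov advances.
Round 4: Ivanov vs Kaur — 8–11, Kaur advances.
Round 5: Kaur vs Mbeki — 12–7, Kaur advances.
Kaur survives the agenda.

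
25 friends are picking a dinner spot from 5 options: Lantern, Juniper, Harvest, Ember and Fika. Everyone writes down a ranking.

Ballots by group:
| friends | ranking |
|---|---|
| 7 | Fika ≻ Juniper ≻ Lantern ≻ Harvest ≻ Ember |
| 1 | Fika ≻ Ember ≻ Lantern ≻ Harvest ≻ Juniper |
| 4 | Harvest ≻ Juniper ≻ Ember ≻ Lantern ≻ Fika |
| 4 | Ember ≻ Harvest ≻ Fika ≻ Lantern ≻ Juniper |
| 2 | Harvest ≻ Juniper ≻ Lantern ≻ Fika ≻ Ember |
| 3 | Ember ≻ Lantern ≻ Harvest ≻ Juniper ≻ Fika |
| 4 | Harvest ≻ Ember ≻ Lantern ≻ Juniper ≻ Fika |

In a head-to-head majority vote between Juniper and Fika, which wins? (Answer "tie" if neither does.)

Juniper

Ballots ranking Juniper above Fika: 4 + 2 + 3 + 4 = 13.
Ballots ranking Fika above Juniper: 25 − 13 = 12.
Juniper wins the head-to-head 13–12.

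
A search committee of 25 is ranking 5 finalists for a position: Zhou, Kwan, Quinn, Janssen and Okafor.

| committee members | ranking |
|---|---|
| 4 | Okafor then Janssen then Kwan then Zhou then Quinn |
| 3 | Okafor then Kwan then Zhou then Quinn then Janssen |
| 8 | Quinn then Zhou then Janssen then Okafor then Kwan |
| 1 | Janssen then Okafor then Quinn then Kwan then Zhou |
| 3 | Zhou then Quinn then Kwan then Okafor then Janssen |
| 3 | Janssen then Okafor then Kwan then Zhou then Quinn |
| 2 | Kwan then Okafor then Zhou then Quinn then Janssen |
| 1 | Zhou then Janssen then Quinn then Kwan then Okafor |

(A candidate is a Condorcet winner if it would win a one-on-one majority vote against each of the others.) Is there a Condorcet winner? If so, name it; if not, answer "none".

Pairwise majorities:
Zhou vs Kwan: 12 to 13, Kwan.
Zhou vs Quinn: Zhou is ranked higher on 4+3+3+3+2+1 = 16 ballots, Quinn on 9. Zhou wins 16–9.
Zhou vs Janssen: 17 to 8, Zhou.
Zhou vs Okafor: Okafor, 13–12.
Kwan vs Quinn: Quinn wins 13–12.
Kwan vs Janssen: 3+3+2 = 8 for Kwan, 17 for Janssen — Janssen by 17–8.
Kwan vs Okafor: Kwan preferred on 3+2+1 = 6 ballots; Okafor wins 19–6.
Quinn vs Janssen: Quinn wins 16–9.
Quinn vs Okafor: 12 to 13, Okafor.
Janssen vs Okafor: 13 to 12, Janssen.
Every candidate loses at least once (Zhou loses to Kwan; Kwan loses to Quinn; Quinn loses to Zhou; Janssen loses to Zhou; Okafor loses to Janssen). The majority relation contains the cycle Zhou > Quinn > Kwan > Zhou, so there is no Condorcet winner.

none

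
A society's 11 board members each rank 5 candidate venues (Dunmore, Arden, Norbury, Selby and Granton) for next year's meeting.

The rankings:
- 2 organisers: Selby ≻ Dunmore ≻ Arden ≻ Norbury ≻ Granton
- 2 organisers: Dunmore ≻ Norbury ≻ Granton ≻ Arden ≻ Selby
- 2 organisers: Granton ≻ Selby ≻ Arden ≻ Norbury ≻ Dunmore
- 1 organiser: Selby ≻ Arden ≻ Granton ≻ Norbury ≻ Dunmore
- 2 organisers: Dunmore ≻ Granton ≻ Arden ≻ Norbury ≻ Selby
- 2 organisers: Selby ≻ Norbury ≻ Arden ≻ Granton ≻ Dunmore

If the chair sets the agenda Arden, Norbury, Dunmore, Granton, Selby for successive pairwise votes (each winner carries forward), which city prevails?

Selby

Round 1: Arden vs Norbury — 7–4, Arden advances.
Round 2: Arden vs Dunmore — 5–6, Dunmore advances.
Round 3: Dunmore vs Granton — 6–5, Dunmore advances.
Round 4: Dunmore vs Selby — 4–7, Selby advances.
The agenda winner is Selby.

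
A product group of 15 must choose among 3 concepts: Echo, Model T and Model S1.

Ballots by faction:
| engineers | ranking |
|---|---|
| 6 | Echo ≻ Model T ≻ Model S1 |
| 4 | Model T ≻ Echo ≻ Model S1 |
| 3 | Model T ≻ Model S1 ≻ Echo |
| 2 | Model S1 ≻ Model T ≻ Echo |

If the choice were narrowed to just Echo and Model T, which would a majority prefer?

Model T

Ballots ranking Echo above Model T: 6.
Ballots ranking Model T above Echo: 15 − 6 = 9.
Model T wins the head-to-head 9–6.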